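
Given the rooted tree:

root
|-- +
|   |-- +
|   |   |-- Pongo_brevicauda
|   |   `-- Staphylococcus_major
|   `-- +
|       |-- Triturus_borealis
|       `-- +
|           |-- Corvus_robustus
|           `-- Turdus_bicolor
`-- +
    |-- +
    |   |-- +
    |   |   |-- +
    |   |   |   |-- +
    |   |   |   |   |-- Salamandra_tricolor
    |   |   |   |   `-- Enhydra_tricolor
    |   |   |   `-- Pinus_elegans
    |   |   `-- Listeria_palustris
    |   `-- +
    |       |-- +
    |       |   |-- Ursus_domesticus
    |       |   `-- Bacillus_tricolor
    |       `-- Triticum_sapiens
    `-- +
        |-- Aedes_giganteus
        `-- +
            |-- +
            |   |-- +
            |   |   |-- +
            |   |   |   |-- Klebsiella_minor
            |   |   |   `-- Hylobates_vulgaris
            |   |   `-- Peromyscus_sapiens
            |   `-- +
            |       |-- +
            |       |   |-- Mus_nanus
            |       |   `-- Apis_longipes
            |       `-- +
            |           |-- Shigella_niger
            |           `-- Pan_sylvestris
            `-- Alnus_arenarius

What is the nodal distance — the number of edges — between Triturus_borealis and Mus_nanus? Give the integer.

10

The MRCA of Triturus_borealis and Mus_nanus is the root of the tree.
From Triturus_borealis up to that node: 3 branches. From Mus_nanus up to the same node: 7 branches. Total: 3 + 7 = 10.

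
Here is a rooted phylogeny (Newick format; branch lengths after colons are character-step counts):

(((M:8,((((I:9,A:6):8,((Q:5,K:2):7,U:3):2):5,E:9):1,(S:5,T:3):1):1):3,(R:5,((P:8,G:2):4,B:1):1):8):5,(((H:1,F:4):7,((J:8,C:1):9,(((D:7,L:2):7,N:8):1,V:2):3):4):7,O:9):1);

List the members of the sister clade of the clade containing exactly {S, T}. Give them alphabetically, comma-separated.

The clade containing exactly {S, T} attaches to the tree at the node subtending ((((I,A),((Q,K),U)),E),(S,T)).
The other lineage descending from that same node — the sister group — is (((I,A),((Q,K),U)),E); its 6 tips in alphabetical order are the answer.

A, E, I, K, Q, U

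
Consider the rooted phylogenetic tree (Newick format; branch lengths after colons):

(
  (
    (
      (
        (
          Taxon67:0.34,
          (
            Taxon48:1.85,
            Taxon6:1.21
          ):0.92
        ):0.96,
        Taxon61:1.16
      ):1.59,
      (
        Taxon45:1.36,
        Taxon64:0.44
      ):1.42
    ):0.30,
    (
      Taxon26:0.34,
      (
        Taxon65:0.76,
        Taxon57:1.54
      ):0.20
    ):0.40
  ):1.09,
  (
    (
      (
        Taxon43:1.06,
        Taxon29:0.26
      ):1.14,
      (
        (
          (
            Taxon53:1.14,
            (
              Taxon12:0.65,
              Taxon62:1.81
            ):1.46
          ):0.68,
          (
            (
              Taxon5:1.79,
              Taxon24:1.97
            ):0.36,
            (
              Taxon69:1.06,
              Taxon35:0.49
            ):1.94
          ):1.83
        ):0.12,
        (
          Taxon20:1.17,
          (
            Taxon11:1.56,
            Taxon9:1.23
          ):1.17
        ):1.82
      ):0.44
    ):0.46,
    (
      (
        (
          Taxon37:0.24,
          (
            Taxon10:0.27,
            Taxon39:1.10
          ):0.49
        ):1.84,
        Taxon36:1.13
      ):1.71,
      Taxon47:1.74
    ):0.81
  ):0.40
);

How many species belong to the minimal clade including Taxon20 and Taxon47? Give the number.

17

The MRCA of Taxon20 and Taxon47 is the node subtending (((Taxon43,Taxon29),(((Taxon53,(Taxon12,Taxon62)),((Taxon5,Taxon24),(Taxon69,Taxon35))),(Taxon20,(Taxon11,Taxon9)))),(((Taxon37,(Taxon10,Taxon39)),Taxon36),Taxon47)).
That clade contains 17 terminal taxa: Taxon10, Taxon11, Taxon12, Taxon20, Taxon24, Taxon29, Taxon35, Taxon36, Taxon37, Taxon39, Taxon43, Taxon47, Taxon5, Taxon53, Taxon62, Taxon69, Taxon9.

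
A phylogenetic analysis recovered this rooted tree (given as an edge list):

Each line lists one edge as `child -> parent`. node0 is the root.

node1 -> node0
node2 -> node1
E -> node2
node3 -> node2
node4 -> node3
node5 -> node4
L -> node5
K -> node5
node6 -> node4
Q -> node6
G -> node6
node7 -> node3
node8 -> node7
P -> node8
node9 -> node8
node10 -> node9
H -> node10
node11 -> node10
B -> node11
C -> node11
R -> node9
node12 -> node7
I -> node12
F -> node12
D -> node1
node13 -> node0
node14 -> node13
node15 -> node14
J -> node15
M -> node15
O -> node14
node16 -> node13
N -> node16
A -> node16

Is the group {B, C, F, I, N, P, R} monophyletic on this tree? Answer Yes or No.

The MRCA of the listed taxa is the root, so the smallest clade containing them is the whole tree.
That clade also contains A, D, E, G, H, J, K, L, M, O, Q, which are not in the proposed group, so the group is not monophyletic.

No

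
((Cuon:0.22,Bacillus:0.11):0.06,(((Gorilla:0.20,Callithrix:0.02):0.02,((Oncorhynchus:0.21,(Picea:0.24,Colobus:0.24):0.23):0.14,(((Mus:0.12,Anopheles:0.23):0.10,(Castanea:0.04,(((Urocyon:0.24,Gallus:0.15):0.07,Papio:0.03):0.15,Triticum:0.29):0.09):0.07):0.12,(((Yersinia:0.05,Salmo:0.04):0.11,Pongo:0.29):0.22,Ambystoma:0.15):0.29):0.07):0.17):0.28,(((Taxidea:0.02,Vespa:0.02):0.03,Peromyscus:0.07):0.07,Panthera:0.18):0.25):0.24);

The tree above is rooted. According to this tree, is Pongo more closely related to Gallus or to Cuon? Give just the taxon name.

Gallus

The MRCA of Pongo and Gallus subtends (((Mus,Anopheles),(Castanea,(((Urocyon,Gallus),Papio),Triticum))),(((Yersinia,Salmo),Pongo),Ambystoma)) (11 taxa).
The MRCA of Pongo and Cuon is the root, subtending the entire tree (22 taxa).
The first is nested inside the second, so Pongo shares a more recent common ancestor with Gallus.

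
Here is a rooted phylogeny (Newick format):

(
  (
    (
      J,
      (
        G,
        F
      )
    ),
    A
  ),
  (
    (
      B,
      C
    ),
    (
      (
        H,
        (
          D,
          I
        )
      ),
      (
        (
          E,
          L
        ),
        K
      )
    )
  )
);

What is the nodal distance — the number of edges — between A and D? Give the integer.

The MRCA of A and D is the root of the tree.
From A up to that node: 2 branches. From D up to the same node: 5 branches. Total: 2 + 5 = 7.

7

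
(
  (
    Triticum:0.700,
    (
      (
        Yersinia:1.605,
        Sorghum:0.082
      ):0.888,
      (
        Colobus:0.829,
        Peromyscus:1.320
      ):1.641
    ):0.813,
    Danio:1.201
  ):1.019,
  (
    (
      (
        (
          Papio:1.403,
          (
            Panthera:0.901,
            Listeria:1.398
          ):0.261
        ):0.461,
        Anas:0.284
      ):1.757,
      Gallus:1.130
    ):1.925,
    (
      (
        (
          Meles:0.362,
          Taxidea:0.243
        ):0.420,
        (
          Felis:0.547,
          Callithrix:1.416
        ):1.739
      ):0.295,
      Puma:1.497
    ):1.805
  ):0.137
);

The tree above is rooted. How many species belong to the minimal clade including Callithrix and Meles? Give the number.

The MRCA of Callithrix and Meles is the node subtending ((Meles,Taxidea),(Felis,Callithrix)).
That clade contains 4 terminal taxa: Callithrix, Felis, Meles, Taxidea.

4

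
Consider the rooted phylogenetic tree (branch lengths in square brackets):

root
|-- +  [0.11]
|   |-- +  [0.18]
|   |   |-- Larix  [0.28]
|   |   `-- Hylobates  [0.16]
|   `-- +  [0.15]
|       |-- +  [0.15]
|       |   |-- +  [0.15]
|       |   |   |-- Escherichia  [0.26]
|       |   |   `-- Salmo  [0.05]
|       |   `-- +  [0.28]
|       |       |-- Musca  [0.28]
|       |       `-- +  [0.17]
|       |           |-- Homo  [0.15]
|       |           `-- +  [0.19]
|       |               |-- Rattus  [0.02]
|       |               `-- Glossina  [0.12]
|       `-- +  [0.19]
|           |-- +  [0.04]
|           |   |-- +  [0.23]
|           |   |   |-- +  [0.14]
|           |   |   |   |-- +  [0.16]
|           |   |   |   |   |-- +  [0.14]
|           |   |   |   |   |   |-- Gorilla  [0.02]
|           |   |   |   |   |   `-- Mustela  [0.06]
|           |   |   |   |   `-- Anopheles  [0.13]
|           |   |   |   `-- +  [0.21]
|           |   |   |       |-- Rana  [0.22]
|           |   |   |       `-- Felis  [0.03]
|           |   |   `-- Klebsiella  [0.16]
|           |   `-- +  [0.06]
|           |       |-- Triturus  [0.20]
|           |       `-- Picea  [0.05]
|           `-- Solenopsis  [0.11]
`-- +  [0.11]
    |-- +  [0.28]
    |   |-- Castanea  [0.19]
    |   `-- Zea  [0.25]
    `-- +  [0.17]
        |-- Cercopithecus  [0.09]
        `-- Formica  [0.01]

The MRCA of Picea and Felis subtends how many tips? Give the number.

8

The MRCA of Picea and Felis is the node subtending (((((Gorilla,Mustela),Anopheles),(Rana,Felis)),Klebsiella),(Triturus,Picea)).
That clade contains 8 terminal taxa: Anopheles, Felis, Gorilla, Klebsiella, Mustela, Picea, Rana, Triturus.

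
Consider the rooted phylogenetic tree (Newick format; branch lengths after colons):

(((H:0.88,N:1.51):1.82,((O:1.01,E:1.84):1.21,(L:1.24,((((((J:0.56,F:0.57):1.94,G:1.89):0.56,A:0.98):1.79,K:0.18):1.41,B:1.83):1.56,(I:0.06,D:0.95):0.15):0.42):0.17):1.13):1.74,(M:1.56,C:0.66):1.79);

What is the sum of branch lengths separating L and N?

5.87

The path runs L → … → MRCA → … → N; the MRCA is the node subtending ((H,N),((O,E),(L,((((((J,F),G),A),K),B),(I,D))))).
Branch lengths along that path: 1.24 + 0.17 + 1.13 + 1.82 + 1.51 = 5.87.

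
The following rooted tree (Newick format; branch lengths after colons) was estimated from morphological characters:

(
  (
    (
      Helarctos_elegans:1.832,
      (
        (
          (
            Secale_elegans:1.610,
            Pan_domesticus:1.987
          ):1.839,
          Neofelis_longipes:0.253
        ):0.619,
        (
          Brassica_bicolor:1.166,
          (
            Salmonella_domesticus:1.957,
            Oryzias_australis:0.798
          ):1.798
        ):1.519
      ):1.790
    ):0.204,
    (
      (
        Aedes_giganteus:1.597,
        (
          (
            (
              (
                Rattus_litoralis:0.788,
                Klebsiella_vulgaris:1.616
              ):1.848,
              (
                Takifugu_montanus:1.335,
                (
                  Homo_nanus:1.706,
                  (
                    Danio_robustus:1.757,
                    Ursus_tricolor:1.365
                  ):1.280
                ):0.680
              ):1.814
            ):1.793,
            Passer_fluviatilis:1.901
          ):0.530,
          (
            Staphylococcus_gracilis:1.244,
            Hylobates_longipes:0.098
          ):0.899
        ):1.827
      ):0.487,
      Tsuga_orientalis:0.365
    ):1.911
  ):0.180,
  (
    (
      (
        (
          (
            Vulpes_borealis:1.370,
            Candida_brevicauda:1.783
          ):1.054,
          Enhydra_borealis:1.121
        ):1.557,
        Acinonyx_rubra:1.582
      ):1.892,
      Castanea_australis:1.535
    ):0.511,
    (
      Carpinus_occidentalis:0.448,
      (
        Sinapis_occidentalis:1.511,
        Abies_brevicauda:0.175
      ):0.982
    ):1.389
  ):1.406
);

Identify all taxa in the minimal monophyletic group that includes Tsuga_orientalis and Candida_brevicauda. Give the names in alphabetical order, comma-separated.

Abies_brevicauda, Acinonyx_rubra, Aedes_giganteus, Brassica_bicolor, Candida_brevicauda, Carpinus_occidentalis, Castanea_australis, Danio_robustus, Enhydra_borealis, Helarctos_elegans, Homo_nanus, Hylobates_longipes, Klebsiella_vulgaris, Neofelis_longipes, Oryzias_australis, Pan_domesticus, Passer_fluviatilis, Rattus_litoralis, Salmonella_domesticus, Secale_elegans, Sinapis_occidentalis, Staphylococcus_gracilis, Takifugu_montanus, Tsuga_orientalis, Ursus_tricolor, Vulpes_borealis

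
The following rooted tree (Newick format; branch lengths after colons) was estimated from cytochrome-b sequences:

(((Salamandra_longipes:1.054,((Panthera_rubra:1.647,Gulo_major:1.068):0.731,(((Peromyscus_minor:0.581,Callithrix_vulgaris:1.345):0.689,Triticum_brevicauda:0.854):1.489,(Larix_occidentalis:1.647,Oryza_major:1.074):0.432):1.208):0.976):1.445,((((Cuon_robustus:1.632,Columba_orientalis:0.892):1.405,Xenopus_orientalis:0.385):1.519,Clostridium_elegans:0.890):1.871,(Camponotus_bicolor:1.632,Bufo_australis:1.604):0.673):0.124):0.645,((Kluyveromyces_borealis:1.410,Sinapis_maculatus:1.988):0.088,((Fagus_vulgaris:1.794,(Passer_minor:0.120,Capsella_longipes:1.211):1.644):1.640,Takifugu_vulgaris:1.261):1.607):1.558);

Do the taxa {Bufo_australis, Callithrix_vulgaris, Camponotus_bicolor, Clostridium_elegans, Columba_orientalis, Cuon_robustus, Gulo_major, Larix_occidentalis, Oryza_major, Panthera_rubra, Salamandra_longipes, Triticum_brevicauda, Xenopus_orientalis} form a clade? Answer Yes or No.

The MRCA of the listed taxa subtends ((Salamandra_longipes,((Panthera_rubra,Gulo_major),(((Peromyscus_minor,Callithrix_vulgaris),Triticum_brevicauda),(Larix_occidentalis,Oryza_major)))),((((Cuon_robustus,Columba_orientalis),Xenopus_orientalis),Clostridium_elegans),(Camponotus_bicolor,Bufo_australis))).
That clade also contains Peromyscus_minor, which is not in the proposed group, so the group is not monophyletic.

No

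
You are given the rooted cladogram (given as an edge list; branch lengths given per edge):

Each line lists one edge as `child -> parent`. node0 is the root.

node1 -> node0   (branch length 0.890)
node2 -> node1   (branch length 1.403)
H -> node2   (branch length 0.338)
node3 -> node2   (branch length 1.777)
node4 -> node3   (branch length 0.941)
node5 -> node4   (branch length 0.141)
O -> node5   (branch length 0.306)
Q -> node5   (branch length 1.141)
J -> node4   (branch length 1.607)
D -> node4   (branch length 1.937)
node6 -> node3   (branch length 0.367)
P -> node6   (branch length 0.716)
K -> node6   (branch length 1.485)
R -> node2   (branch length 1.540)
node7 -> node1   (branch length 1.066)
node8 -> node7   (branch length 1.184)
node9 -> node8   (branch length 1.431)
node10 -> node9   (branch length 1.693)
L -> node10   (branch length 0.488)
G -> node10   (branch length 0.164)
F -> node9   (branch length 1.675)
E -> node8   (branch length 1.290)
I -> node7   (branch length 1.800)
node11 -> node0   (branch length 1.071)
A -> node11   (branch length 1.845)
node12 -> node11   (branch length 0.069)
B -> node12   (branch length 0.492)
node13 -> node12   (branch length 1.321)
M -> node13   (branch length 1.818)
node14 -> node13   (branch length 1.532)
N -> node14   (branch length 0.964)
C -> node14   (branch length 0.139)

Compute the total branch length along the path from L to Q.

11.265

The path runs L → … → MRCA → … → Q; the MRCA is the node subtending ((H,(((O,Q),J,D),(P,K)),R),((((L,G),F),E),I)).
Branch lengths along that path: 0.488 + 1.693 + 1.431 + 1.184 + 1.066 + 1.403 + 1.777 + 0.941 + 0.141 + 1.141 = 11.265.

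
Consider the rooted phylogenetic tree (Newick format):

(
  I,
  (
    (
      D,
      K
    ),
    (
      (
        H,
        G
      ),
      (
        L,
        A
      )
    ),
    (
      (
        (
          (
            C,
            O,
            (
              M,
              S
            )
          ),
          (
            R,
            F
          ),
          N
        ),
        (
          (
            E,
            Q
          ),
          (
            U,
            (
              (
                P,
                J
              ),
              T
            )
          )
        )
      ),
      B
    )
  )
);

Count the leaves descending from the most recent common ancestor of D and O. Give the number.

20

The MRCA of D and O is the node subtending ((D,K),((H,G),(L,A)),((((C,O,(M,S)),(R,F),N),((E,Q),(U,((P,J),T)))),B)).
That clade contains 20 terminal taxa: A, B, C, D, E, F, G, H, J, K, L, M, N, O, P, Q, R, S, T, U.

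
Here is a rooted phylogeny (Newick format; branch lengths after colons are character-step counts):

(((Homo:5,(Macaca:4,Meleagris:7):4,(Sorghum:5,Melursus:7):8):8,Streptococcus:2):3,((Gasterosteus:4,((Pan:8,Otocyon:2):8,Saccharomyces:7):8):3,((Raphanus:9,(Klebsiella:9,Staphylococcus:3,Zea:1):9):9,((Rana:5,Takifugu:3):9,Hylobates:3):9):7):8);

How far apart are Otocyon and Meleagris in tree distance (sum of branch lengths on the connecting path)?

51

The path runs Otocyon → … → MRCA → … → Meleagris; the MRCA is the root of the tree.
Branch lengths along that path: 2 + 8 + 8 + 3 + 8 + 3 + 8 + 4 + 7 = 51.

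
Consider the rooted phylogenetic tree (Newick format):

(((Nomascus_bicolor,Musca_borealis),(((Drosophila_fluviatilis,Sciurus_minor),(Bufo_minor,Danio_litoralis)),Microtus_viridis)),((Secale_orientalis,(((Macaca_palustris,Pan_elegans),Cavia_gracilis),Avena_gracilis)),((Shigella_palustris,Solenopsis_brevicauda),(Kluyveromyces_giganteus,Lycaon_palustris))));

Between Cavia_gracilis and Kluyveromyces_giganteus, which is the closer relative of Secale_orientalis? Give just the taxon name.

Cavia_gracilis

The MRCA of Secale_orientalis and Cavia_gracilis subtends (Secale_orientalis,(((Macaca_palustris,Pan_elegans),Cavia_gracilis),Avena_gracilis)) (5 taxa).
The MRCA of Secale_orientalis and Kluyveromyces_giganteus subtends ((Secale_orientalis,(((Macaca_palustris,Pan_elegans),Cavia_gracilis),Avena_gracilis)),((Shigella_palustris,Solenopsis_brevicauda),(Kluyveromyces_giganteus,Lycaon_palustris))) (9 taxa).
The first is nested inside the second, so Secale_orientalis shares a more recent common ancestor with Cavia_gracilis.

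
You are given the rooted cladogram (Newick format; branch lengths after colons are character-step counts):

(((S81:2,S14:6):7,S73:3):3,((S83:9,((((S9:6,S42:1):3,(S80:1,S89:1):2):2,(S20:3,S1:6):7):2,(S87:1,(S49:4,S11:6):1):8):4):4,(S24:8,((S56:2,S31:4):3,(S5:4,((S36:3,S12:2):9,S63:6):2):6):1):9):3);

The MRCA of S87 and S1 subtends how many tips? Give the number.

The MRCA of S87 and S1 is the node subtending ((((S9,S42),(S80,S89)),(S20,S1)),(S87,(S49,S11))).
That clade contains 9 terminal taxa: S1, S11, S20, S42, S49, S80, S87, S89, S9.

9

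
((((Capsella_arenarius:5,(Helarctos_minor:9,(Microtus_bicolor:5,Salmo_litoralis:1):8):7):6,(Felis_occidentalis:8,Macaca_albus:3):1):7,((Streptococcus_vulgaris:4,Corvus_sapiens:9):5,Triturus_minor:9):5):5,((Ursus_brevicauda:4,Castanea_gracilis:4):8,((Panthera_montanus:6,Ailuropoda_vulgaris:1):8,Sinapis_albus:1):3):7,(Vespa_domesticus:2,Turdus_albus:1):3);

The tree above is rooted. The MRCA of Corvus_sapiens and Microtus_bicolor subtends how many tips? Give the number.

9

The MRCA of Corvus_sapiens and Microtus_bicolor is the node subtending (((Capsella_arenarius,(Helarctos_minor,(Microtus_bicolor,Salmo_litoralis))),(Felis_occidentalis,Macaca_albus)),((Streptococcus_vulgaris,Corvus_sapiens),Triturus_minor)).
That clade contains 9 terminal taxa: Capsella_arenarius, Corvus_sapiens, Felis_occidentalis, Helarctos_minor, Macaca_albus, Microtus_bicolor, Salmo_litoralis, Streptococcus_vulgaris, Triturus_minor.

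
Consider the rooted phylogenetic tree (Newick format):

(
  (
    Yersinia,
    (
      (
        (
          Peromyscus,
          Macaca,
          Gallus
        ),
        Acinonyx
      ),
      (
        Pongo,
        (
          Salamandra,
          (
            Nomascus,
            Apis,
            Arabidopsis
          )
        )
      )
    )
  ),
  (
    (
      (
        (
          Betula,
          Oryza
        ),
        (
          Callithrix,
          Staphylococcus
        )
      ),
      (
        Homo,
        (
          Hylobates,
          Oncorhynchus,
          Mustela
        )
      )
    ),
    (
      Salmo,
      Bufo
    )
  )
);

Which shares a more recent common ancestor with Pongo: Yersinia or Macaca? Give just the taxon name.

The MRCA of Pongo and Macaca subtends (((Peromyscus,Macaca,Gallus),Acinonyx),(Pongo,(Salamandra,(Nomascus,Apis,Arabidopsis)))) (9 taxa).
The MRCA of Pongo and Yersinia subtends (Yersinia,(((Peromyscus,Macaca,Gallus),Acinonyx),(Pongo,(Salamandra,(Nomascus,Apis,Arabidopsis))))) (10 taxa).
The first is nested inside the second, so Pongo shares a more recent common ancestor with Macaca.

Macaca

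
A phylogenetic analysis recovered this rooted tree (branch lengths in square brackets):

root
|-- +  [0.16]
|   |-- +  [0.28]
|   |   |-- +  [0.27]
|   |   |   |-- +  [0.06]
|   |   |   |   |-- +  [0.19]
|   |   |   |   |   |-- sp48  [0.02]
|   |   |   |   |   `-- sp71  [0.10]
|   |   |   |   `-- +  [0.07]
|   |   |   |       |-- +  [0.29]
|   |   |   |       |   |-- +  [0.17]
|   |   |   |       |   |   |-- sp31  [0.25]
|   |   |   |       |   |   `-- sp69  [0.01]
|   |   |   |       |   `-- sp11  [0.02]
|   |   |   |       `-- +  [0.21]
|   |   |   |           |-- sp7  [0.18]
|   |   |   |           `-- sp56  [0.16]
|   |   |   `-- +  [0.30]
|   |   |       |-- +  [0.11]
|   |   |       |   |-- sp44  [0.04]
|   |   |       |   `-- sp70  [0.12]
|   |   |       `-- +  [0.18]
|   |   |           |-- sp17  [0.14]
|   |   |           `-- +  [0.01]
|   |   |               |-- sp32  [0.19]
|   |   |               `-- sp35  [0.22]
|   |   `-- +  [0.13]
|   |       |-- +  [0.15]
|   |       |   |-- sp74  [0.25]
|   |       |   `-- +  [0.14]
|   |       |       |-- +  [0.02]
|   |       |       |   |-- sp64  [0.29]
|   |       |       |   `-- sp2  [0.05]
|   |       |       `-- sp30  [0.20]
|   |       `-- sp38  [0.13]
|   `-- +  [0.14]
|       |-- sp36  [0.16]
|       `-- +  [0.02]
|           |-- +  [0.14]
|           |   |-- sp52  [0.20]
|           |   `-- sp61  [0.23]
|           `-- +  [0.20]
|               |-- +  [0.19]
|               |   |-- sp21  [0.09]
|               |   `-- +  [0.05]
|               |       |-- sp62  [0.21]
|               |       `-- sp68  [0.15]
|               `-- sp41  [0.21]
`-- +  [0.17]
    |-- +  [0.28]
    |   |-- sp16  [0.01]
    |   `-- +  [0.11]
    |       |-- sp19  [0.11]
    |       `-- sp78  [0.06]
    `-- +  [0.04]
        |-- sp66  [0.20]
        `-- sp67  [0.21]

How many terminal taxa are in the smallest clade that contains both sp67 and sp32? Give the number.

29

The MRCA of sp67 and sp32 is the root, so the clade is the entire tree.
That clade contains 29 terminal taxa: sp11, sp16, sp17, sp19, sp2, sp21, sp30, sp31, sp32, sp35, sp36, sp38, sp41, sp44, sp48, sp52, sp56, sp61, sp62, sp64, sp66, sp67, sp68, sp69, sp7, sp70, sp71, sp74, sp78.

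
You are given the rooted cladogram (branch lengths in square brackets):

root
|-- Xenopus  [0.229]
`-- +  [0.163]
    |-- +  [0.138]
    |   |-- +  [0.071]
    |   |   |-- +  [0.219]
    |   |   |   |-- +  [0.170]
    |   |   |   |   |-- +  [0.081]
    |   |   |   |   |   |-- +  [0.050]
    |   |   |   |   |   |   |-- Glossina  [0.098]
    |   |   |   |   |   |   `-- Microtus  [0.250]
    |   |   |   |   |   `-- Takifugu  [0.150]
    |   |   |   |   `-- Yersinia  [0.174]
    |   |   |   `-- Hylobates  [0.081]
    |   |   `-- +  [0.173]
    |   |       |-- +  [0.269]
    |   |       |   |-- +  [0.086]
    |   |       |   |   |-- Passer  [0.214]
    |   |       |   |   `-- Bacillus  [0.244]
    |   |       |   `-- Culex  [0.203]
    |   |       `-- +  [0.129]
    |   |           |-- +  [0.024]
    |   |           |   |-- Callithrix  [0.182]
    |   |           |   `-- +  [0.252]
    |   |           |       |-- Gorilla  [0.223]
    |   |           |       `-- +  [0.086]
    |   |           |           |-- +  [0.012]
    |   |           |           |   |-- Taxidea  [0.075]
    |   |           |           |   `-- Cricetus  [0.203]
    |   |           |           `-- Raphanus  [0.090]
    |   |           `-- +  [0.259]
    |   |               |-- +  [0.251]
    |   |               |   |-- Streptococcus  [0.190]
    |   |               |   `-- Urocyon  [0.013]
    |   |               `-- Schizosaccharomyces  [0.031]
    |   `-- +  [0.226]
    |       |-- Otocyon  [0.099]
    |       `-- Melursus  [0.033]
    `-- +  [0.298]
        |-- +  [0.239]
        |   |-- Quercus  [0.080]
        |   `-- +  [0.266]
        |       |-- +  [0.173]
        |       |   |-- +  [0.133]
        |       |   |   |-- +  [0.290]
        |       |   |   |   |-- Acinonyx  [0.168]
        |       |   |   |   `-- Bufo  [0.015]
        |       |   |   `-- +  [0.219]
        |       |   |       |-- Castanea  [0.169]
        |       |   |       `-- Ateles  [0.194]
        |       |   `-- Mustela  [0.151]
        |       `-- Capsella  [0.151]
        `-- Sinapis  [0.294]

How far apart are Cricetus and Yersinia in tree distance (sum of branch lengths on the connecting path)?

1.442

The path runs Cricetus → … → MRCA → … → Yersinia; the MRCA is the node subtending (((((Glossina,Microtus),Takifugu),Yersinia),Hylobates),(((Passer,Bacillus),Culex),((Callithrix,(Gorilla,((Taxidea,Cricetus),Raphanus))),((Streptococcus,Urocyon),Schizosaccharomyces)))).
Branch lengths along that path: 0.203 + 0.012 + 0.086 + 0.252 + 0.024 + 0.129 + 0.173 + 0.219 + 0.170 + 0.174 = 1.442.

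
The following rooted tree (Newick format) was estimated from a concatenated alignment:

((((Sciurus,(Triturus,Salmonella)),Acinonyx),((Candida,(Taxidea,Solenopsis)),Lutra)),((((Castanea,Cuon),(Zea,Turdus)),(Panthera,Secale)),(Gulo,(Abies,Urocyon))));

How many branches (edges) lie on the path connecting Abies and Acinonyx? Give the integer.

The MRCA of Abies and Acinonyx is the root of the tree.
From Abies up to that node: 4 branches. From Acinonyx up to the same node: 3 branches. Total: 4 + 3 = 7.

7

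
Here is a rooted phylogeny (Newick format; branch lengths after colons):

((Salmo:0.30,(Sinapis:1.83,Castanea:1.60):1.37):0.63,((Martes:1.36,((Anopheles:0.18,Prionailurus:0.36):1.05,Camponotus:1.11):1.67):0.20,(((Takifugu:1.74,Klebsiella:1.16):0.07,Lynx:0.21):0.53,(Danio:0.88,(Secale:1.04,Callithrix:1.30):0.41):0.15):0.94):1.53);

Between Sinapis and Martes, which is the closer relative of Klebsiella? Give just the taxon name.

The MRCA of Klebsiella and Martes subtends ((Martes,((Anopheles,Prionailurus),Camponotus)),(((Takifugu,Klebsiella),Lynx),(Danio,(Secale,Callithrix)))) (10 taxa).
The MRCA of Klebsiella and Sinapis is the root, subtending the entire tree (13 taxa).
The first is nested inside the second, so Klebsiella shares a more recent common ancestor with Martes.

Martes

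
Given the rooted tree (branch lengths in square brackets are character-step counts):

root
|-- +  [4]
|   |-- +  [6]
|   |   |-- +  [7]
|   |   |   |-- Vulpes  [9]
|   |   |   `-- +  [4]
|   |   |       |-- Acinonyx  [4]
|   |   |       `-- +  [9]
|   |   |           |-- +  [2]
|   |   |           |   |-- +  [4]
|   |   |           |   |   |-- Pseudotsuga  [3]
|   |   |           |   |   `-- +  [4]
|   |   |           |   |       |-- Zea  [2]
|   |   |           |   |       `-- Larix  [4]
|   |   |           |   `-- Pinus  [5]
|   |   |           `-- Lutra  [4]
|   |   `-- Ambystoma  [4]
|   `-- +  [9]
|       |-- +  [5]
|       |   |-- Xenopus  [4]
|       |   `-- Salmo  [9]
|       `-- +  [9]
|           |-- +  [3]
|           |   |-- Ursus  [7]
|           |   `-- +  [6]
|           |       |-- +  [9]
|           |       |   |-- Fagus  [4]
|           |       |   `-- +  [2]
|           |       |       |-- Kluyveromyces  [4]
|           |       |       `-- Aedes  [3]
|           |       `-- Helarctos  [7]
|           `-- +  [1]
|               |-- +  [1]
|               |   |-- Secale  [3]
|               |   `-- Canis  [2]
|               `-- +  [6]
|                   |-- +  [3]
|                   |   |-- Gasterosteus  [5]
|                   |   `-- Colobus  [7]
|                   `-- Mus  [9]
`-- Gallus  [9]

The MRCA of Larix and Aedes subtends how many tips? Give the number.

The MRCA of Larix and Aedes is the node subtending (((Vulpes,(Acinonyx,(((Pseudotsuga,(Zea,Larix)),Pinus),Lutra))),Ambystoma),((Xenopus,Salmo),((Ursus,((Fagus,(Kluyveromyces,Aedes)),Helarctos)),((Secale,Canis),((Gasterosteus,Colobus),Mus))))).
That clade contains 20 terminal taxa: Acinonyx, Aedes, Ambystoma, Canis, Colobus, Fagus, Gasterosteus, Helarctos, Kluyveromyces, Larix, Lutra, Mus, Pinus, Pseudotsuga, Salmo, Secale, Ursus, Vulpes, Xenopus, Zea.

20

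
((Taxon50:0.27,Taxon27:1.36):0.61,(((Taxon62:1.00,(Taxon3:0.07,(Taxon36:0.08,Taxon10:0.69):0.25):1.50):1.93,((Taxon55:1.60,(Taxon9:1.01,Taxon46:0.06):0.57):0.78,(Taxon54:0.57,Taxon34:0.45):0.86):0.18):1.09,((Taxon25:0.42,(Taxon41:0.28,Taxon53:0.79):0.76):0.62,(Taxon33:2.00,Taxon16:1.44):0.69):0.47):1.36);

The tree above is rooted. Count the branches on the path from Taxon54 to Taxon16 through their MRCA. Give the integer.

The MRCA of Taxon54 and Taxon16 is the node subtending (((Taxon62,(Taxon3,(Taxon36,Taxon10))),((Taxon55,(Taxon9,Taxon46)),(Taxon54,Taxon34))),((Taxon25,(Taxon41,Taxon53)),(Taxon33,Taxon16))).
From Taxon54 up to that node: 4 branches. From Taxon16 up to the same node: 3 branches. Total: 4 + 3 = 7.

7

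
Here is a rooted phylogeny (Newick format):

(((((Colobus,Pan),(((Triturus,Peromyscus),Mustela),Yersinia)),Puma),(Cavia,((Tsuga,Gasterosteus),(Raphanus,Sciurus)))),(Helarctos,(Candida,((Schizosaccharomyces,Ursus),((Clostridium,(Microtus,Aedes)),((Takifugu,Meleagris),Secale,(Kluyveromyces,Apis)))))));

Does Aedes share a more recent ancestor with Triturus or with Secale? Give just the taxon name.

Secale

The MRCA of Aedes and Secale subtends ((Clostridium,(Microtus,Aedes)),((Takifugu,Meleagris),Secale,(Kluyveromyces,Apis))) (8 taxa).
The MRCA of Aedes and Triturus is the root, subtending the entire tree (24 taxa).
The first is nested inside the second, so Aedes shares a more recent common ancestor with Secale.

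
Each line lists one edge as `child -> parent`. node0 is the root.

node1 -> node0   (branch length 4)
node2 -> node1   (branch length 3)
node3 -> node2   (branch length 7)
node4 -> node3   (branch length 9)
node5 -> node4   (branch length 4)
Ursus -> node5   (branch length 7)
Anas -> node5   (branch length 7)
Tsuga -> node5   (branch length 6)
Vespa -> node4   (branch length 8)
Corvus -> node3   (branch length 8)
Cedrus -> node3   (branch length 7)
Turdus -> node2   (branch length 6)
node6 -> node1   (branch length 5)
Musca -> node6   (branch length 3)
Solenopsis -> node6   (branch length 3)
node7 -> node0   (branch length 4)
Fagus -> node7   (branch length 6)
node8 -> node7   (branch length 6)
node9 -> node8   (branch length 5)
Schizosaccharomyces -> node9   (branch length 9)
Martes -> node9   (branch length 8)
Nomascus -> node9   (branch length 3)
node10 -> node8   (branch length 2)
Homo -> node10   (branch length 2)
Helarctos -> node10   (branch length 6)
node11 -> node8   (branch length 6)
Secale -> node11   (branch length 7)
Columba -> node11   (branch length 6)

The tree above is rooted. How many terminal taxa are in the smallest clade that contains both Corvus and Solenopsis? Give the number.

9

The MRCA of Corvus and Solenopsis is the node subtending (((((Ursus,Anas,Tsuga),Vespa),Corvus,Cedrus),Turdus),(Musca,Solenopsis)).
That clade contains 9 terminal taxa: Anas, Cedrus, Corvus, Musca, Solenopsis, Tsuga, Turdus, Ursus, Vespa.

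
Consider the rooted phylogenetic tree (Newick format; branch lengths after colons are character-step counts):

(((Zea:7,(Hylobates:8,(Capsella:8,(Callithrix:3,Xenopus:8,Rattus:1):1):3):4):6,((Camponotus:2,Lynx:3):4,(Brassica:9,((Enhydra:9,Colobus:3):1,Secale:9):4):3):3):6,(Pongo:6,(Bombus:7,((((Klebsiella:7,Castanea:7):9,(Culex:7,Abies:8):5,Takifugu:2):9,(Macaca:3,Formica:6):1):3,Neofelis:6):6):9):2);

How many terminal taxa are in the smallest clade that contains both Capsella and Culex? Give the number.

The MRCA of Capsella and Culex is the root, so the clade is the entire tree.
That clade contains 22 terminal taxa: Abies, Bombus, Brassica, Callithrix, Camponotus, Capsella, Castanea, Colobus, Culex, Enhydra, Formica, Hylobates, Klebsiella, Lynx, Macaca, Neofelis, Pongo, Rattus, Secale, Takifugu, Xenopus, Zea.

22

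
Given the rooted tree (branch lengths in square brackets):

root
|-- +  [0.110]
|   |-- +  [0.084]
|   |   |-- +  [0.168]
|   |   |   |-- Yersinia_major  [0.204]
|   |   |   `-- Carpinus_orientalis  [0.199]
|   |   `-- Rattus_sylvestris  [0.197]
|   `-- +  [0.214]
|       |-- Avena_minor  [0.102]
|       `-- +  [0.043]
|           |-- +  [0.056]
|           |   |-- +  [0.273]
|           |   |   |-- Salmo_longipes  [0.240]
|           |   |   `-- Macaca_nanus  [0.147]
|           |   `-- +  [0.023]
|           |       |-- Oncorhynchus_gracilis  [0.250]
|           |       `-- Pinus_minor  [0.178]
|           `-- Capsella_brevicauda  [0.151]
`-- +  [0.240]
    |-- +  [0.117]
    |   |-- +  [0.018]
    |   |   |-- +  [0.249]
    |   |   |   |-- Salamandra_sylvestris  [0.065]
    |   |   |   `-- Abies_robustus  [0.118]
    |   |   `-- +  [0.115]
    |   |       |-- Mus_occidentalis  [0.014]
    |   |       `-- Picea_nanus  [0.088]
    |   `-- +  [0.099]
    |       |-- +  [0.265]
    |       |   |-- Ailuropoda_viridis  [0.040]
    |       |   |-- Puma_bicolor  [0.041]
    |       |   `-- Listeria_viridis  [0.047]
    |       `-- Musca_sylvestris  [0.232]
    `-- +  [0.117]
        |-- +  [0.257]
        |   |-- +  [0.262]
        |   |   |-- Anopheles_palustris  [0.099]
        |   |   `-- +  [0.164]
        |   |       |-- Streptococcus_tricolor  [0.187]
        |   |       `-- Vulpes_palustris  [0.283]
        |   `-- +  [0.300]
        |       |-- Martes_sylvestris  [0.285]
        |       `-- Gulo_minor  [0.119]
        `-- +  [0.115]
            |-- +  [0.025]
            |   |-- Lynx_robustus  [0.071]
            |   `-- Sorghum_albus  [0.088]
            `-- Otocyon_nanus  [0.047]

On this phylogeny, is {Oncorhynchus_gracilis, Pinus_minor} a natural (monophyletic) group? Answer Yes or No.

The most recent common ancestor of these taxa subtends (Oncorhynchus_gracilis,Pinus_minor).
That clade has exactly 2 tips — every listed taxon and nothing else — so the group is monophyletic.

Yes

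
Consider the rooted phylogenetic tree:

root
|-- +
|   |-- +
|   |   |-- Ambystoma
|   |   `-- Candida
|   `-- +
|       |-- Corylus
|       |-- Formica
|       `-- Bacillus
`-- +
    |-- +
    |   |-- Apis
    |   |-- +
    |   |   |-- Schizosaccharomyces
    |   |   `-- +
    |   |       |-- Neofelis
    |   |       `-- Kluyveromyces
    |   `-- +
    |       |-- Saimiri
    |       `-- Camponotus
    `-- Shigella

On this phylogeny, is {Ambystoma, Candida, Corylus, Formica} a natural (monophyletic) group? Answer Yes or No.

No

The MRCA of the listed taxa subtends ((Ambystoma,Candida),(Corylus,Formica,Bacillus)).
That clade also contains Bacillus, which is not in the proposed group, so the group is not monophyletic.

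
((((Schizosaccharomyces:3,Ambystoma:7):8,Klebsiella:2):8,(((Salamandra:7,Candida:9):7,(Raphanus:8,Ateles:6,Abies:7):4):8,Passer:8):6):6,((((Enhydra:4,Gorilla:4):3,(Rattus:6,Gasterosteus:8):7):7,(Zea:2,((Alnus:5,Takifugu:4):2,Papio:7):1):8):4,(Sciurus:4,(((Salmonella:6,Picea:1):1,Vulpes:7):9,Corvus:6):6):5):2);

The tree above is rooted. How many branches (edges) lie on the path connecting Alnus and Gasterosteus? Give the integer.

The MRCA of Alnus and Gasterosteus is the node subtending (((Enhydra,Gorilla),(Rattus,Gasterosteus)),(Zea,((Alnus,Takifugu),Papio))).
From Alnus up to that node: 4 branches. From Gasterosteus up to the same node: 3 branches. Total: 4 + 3 = 7.

7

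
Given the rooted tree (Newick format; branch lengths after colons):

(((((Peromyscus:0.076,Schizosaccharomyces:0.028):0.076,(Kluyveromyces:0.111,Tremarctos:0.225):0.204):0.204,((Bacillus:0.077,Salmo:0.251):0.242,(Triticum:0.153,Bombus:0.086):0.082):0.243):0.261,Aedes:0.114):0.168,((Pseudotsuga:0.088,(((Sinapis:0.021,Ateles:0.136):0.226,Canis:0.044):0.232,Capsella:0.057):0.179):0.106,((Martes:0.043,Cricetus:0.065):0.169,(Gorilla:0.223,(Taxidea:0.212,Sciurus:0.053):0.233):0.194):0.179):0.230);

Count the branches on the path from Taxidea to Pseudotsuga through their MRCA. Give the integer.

The MRCA of Taxidea and Pseudotsuga is the node subtending ((Pseudotsuga,(((Sinapis,Ateles),Canis),Capsella)),((Martes,Cricetus),(Gorilla,(Taxidea,Sciurus)))).
From Taxidea up to that node: 4 branches. From Pseudotsuga up to the same node: 2 branches. Total: 4 + 2 = 6.

6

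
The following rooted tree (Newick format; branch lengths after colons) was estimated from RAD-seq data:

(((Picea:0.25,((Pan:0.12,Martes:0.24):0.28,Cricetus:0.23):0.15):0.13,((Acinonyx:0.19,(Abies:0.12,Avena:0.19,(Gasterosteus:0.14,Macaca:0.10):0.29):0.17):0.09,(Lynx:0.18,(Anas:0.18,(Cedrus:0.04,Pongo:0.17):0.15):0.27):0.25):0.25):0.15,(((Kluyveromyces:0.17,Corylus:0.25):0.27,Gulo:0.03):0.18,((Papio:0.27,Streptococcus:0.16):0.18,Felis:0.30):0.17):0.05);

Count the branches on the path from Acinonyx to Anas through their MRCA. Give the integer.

The MRCA of Acinonyx and Anas is the node subtending ((Acinonyx,(Abies,Avena,(Gasterosteus,Macaca))),(Lynx,(Anas,(Cedrus,Pongo)))).
From Acinonyx up to that node: 2 branches. From Anas up to the same node: 3 branches. Total: 2 + 3 = 5.

5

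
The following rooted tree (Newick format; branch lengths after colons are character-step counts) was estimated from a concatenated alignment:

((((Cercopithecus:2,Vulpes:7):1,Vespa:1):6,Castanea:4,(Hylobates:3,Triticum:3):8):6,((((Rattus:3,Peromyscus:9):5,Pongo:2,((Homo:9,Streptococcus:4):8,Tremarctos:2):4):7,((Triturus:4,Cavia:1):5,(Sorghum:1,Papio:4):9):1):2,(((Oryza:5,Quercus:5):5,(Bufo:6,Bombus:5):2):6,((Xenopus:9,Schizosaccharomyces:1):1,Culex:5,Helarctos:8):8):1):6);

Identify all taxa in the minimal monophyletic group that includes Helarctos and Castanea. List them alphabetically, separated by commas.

Bombus, Bufo, Castanea, Cavia, Cercopithecus, Culex, Helarctos, Homo, Hylobates, Oryza, Papio, Peromyscus, Pongo, Quercus, Rattus, Schizosaccharomyces, Sorghum, Streptococcus, Tremarctos, Triticum, Triturus, Vespa, Vulpes, Xenopus

Tracing Helarctos: it sits inside ((Xenopus,Schizosaccharomyces),Culex,Helarctos).
Tracing Castanea: it sits inside (((Cercopithecus,Vulpes),Vespa),Castanea,(Hylobates,Triticum)).
The smallest clade enclosing both is the whole tree (their MRCA is the root), so the answer is all 24 tips in alphabetical order.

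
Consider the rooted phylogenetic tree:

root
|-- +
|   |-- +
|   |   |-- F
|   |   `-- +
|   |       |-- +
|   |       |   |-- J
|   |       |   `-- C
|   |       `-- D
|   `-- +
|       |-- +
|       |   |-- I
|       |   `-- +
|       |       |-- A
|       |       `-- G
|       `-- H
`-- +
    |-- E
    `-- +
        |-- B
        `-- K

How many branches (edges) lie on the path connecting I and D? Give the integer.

The MRCA of I and D is the node subtending ((F,((J,C),D)),((I,(A,G)),H)).
From I up to that node: 3 branches. From D up to the same node: 3 branches. Total: 3 + 3 = 6.

6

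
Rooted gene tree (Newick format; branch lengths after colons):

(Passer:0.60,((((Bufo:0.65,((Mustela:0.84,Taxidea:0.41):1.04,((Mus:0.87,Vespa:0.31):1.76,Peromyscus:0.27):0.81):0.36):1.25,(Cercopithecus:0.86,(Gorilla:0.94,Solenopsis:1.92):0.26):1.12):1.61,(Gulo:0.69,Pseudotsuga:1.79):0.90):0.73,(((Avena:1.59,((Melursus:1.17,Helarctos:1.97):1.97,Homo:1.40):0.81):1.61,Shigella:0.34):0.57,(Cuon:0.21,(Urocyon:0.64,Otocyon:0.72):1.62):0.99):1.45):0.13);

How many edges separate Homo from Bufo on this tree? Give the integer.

The MRCA of Homo and Bufo is the node subtending ((((Bufo,((Mustela,Taxidea),((Mus,Vespa),Peromyscus))),(Cercopithecus,(Gorilla,Solenopsis))),(Gulo,Pseudotsuga)),(((Avena,((Melursus,Helarctos),Homo)),Shigella),(Cuon,(Urocyon,Otocyon)))).
From Homo up to that node: 5 branches. From Bufo up to the same node: 4 branches. Total: 5 + 4 = 9.

9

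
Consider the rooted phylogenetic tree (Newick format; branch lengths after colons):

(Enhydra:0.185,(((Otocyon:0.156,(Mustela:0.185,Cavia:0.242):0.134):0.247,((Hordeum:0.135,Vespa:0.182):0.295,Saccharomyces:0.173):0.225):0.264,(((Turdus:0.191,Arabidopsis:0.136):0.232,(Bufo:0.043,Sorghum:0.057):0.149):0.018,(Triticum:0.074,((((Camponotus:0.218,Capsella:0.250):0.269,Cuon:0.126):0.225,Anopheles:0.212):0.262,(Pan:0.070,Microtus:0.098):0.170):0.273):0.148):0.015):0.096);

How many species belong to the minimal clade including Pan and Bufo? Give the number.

11

The MRCA of Pan and Bufo is the node subtending (((Turdus,Arabidopsis),(Bufo,Sorghum)),(Triticum,((((Camponotus,Capsella),Cuon),Anopheles),(Pan,Microtus)))).
That clade contains 11 terminal taxa: Anopheles, Arabidopsis, Bufo, Camponotus, Capsella, Cuon, Microtus, Pan, Sorghum, Triticum, Turdus.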